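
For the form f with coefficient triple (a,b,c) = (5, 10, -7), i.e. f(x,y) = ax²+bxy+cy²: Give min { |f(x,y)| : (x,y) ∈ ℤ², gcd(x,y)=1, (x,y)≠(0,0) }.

river: ρ → (-7,4,8)
river: ρ → (8,12,-3)
river: ρ → (-3,12,8)
river: ρ → (8,4,-7)
river: ρ → (-7,10,5)
river: ρ → (5,10,-7)
closes: descent 0, river 6
min |a| on river = 3

3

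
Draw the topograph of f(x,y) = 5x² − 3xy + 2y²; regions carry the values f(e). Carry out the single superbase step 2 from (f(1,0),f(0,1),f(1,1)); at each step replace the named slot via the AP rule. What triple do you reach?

start (5,2,4) = (f(1,0),f(0,1),f(1,1))
replace slot 2: 2·(5+4) − 2 = 16 → (5,16,4)

5,16,4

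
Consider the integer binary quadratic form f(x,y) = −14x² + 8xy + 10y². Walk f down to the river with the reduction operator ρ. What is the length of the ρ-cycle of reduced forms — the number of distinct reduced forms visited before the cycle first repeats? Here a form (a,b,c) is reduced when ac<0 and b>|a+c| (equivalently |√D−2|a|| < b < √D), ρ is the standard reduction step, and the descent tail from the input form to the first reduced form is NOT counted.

D = 624, ⌊√D⌋ = 24
river: ρ → (10,12,-12)
river: ρ → (-12,12,10)
river: ρ → (10,8,-14)
river: ρ → (-14,20,4)
river: ρ → (4,20,-14)
river: ρ → (-14,8,10)
ρ-cycle length = 6 (tail of 0 descent steps not counted)

6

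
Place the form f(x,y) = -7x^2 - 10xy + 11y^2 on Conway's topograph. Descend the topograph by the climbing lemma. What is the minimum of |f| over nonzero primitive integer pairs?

descent: ρ → (11,10,-7)  [lands on river]
river: ρ → (-7,18,3)
river: ρ → (3,18,-7)
river: ρ → (-7,10,11)
river: ρ → (11,12,-6)
river: ρ → (-6,12,11)
closes: descent 1, river 6
min |a| on river = 3

3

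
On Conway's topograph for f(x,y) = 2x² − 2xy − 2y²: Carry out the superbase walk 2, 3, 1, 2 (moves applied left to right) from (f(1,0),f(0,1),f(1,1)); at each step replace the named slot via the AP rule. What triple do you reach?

start (2,-2,-2) = (f(1,0),f(0,1),f(1,1))
replace slot 2: 2·(2+(-2)) − (-2) = 2 → (2,2,-2)
replace slot 3: 2·(2+2) − (-2) = 10 → (2,2,10)
replace slot 1: 2·(2+10) − 2 = 22 → (22,2,10)
replace slot 2: 2·(22+10) − 2 = 62 → (22,62,10)

22,62,10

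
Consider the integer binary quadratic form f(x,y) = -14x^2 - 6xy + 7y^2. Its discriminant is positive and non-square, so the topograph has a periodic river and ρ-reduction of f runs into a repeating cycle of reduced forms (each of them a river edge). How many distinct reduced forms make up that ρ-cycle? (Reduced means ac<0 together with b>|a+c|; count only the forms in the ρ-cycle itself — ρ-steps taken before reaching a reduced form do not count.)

D = 428, ⌊√D⌋ = 20
descent: ρ → (7,20,-1)  [lands on river]
river: ρ → (-1,20,7)
river: ρ → (7,8,-13)
river: ρ → (-13,18,2)
river: ρ → (2,18,-13)
river: ρ → (-13,8,7)
ρ-cycle length = 6 (tail of 1 descent step not counted)

6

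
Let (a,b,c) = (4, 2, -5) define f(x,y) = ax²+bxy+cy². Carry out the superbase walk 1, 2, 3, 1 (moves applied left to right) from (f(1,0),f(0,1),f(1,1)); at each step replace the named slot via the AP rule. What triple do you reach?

start (4,-5,1) = (f(1,0),f(0,1),f(1,1))
replace slot 1: 2·((-5)+1) − 4 = -12 → (-12,-5,1)
replace slot 2: 2·((-12)+1) − (-5) = -17 → (-12,-17,1)
replace slot 3: 2·((-12)+(-17)) − 1 = -59 → (-12,-17,-59)
replace slot 1: 2·((-17)+(-59)) − (-12) = -140 → (-140,-17,-59)

-140,-17,-59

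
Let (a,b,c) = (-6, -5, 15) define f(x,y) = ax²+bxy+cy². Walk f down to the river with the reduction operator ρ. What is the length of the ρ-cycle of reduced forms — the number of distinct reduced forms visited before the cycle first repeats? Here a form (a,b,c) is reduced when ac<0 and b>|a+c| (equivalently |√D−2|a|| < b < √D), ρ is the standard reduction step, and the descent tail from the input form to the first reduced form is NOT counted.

D = 385, ⌊√D⌋ = 19
descent: ρ → (15,5,-6)
descent: ρ → (-6,19,1)  [lands on river]
river: ρ → (1,19,-6)
river: ρ → (-6,17,4)
river: ρ → (4,15,-10)
river: ρ → (-10,5,9)
river: ρ → (9,13,-6)
river: ρ → (-6,11,11)
river: ρ → (11,11,-6)
river: ρ → (-6,13,9)
river: ρ → (9,5,-10)
river: ρ → (-10,15,4)
river: ρ → (4,17,-6)
ρ-cycle length = 12 (tail of 2 descent steps not counted)

12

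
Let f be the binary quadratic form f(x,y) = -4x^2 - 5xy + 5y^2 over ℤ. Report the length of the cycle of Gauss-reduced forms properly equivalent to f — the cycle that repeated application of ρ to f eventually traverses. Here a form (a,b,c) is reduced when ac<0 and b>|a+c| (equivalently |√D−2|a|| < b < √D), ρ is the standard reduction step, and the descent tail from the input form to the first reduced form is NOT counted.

D = 105, ⌊√D⌋ = 10
descent: ρ → (5,5,-4)  [lands on river]
river: ρ → (-4,3,6)
river: ρ → (6,9,-1)
river: ρ → (-1,9,6)
river: ρ → (6,3,-4)
river: ρ → (-4,5,5)
ρ-cycle length = 6 (tail of 1 descent step not counted)

6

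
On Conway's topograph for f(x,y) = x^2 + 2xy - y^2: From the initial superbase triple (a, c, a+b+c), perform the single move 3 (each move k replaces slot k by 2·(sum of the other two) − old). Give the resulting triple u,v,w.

start (1,-1,2) = (f(1,0),f(0,1),f(1,1))
replace slot 3: 2·(1+(-1)) − 2 = -2 → (1,-1,-2)

1,-1,-2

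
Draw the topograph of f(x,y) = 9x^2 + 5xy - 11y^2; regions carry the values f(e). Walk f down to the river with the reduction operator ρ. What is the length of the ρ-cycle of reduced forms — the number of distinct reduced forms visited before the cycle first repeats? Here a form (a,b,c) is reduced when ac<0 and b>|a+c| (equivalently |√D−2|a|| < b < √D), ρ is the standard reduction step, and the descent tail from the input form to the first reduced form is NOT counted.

D = 421, ⌊√D⌋ = 20
river: ρ → (-11,17,3)
river: ρ → (3,19,-5)
river: ρ → (-5,11,15)
river: ρ → (15,19,-1)
river: ρ → (-1,19,15)
river: ρ → (15,11,-5)
river: ρ → (-5,19,3)
river: ρ → (3,17,-11)
river: ρ → (-11,5,9)
river: ρ → (9,13,-7)
river: ρ → (-7,15,7)
river: ρ → (7,13,-9)
river: ρ → (-9,5,11)
river: ρ → (11,17,-3)
river: ρ → (-3,19,5)
river: ρ → (5,11,-15)
river: ρ → (-15,19,1)
river: ρ → (1,19,-15)
river: ρ → (-15,11,5)
river: ρ → (5,19,-3)
river: ρ → (-3,17,11)
river: ρ → (11,5,-9)
river: ρ → (-9,13,7)
river: ρ → (7,15,-7)
river: ρ → (-7,13,9)
river: ρ → (9,5,-11)
ρ-cycle length = 26 (tail of 0 descent steps not counted)

26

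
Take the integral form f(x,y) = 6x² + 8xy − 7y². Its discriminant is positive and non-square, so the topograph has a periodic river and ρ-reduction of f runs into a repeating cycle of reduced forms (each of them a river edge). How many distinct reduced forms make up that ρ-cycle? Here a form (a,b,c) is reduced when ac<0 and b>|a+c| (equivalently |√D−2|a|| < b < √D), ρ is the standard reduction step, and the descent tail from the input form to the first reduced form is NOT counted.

D = 232, ⌊√D⌋ = 15
river: ρ → (-7,6,7)
river: ρ → (7,8,-6)
river: ρ → (-6,4,9)
river: ρ → (9,14,-1)
river: ρ → (-1,14,9)
river: ρ → (9,4,-6)
river: ρ → (-6,8,7)
river: ρ → (7,6,-7)
river: ρ → (-7,8,6)
river: ρ → (6,4,-9)
river: ρ → (-9,14,1)
river: ρ → (1,14,-9)
river: ρ → (-9,4,6)
river: ρ → (6,8,-7)
ρ-cycle length = 14 (tail of 0 descent steps not counted)

14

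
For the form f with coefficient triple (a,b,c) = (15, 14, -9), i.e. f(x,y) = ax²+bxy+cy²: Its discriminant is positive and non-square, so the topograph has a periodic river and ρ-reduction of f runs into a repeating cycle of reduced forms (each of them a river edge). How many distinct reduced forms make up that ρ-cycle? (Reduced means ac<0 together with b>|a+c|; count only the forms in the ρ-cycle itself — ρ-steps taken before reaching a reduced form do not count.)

D = 736, ⌊√D⌋ = 27
river: ρ → (-9,22,7)
river: ρ → (7,20,-12)
river: ρ → (-12,4,15)
river: ρ → (15,26,-1)
river: ρ → (-1,26,15)
river: ρ → (15,4,-12)
river: ρ → (-12,20,7)
river: ρ → (7,22,-9)
river: ρ → (-9,14,15)
river: ρ → (15,16,-8)
river: ρ → (-8,16,15)
river: ρ → (15,14,-9)
ρ-cycle length = 12 (tail of 0 descent steps not counted)

12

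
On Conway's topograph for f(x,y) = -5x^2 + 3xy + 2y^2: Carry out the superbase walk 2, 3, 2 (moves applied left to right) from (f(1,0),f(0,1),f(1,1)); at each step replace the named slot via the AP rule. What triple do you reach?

start (-5,2,0) = (f(1,0),f(0,1),f(1,1))
replace slot 2: 2·((-5)+0) − 2 = -12 → (-5,-12,0)
replace slot 3: 2·((-5)+(-12)) − 0 = -34 → (-5,-12,-34)
replace slot 2: 2·((-5)+(-34)) − (-12) = -66 → (-5,-66,-34)

-5,-66,-34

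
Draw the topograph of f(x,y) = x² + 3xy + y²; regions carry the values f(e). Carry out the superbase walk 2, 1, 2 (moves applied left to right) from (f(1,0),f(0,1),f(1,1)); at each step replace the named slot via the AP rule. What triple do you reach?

start (1,1,5) = (f(1,0),f(0,1),f(1,1))
replace slot 2: 2·(1+5) − 1 = 11 → (1,11,5)
replace slot 1: 2·(11+5) − 1 = 31 → (31,11,5)
replace slot 2: 2·(31+5) − 11 = 61 → (31,61,5)

31,61,5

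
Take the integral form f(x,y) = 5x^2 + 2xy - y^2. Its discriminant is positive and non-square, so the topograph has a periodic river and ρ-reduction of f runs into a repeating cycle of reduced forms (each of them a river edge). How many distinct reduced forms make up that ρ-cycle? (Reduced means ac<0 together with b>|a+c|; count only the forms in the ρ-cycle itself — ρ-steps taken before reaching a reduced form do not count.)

D = 24, ⌊√D⌋ = 4
descent: ρ → (-1,4,2)  [lands on river]
river: ρ → (2,4,-1)
ρ-cycle length = 2 (tail of 1 descent step not counted)

2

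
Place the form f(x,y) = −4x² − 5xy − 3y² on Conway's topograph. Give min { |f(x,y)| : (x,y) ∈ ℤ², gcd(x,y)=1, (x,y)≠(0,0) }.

translate: b→-3 (≡5 mod 8), so (4,5,3)→(4,-3,2)
flip: (4,-3,2)→(2,3,4)
translate: b→-1 (≡3 mod 4), so (2,3,4)→(2,-1,3)
reduced (well bottom): (2,-1,3) with a≤c, −a<b≤a
well minimum |f| = |-2| = 2 (negative-definite)

2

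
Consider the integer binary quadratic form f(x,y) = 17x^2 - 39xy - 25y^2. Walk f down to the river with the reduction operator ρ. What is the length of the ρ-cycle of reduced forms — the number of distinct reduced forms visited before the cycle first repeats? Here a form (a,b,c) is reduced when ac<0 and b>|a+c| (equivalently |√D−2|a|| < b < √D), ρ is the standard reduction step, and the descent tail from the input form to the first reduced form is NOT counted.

D = 3221, ⌊√D⌋ = 56
descent: ρ → (-25,39,17)  [lands on river]
river: ρ → (17,29,-35)
river: ρ → (-35,41,11)
river: ρ → (11,47,-23)
river: ρ → (-23,45,13)
river: ρ → (13,33,-41)
river: ρ → (-41,49,5)
river: ρ → (5,51,-31)
river: ρ → (-31,11,25)
river: ρ → (25,39,-17)
river: ρ → (-17,29,35)
river: ρ → (35,41,-11)
river: ρ → (-11,47,23)
river: ρ → (23,45,-13)
river: ρ → (-13,33,41)
river: ρ → (41,49,-5)
river: ρ → (-5,51,31)
river: ρ → (31,11,-25)
ρ-cycle length = 18 (tail of 1 descent step not counted)

18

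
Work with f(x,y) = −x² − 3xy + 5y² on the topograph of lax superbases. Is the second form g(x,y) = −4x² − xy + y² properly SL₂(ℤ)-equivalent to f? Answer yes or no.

D₁ = 29, D₂ = 17
discriminants differ ⇒ not SL₂(ℤ)-equivalent

no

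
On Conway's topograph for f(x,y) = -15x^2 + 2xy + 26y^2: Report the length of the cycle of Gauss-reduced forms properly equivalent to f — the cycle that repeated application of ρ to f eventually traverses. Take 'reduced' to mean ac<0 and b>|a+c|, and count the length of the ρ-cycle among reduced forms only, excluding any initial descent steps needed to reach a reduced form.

D = 1564, ⌊√D⌋ = 39
descent: ρ → (26,-2,-15)
descent: ρ → (-15,32,9)  [lands on river]
river: ρ → (9,22,-30)
river: ρ → (-30,38,1)
river: ρ → (1,38,-30)
river: ρ → (-30,22,9)
river: ρ → (9,32,-15)
river: ρ → (-15,28,13)
river: ρ → (13,24,-19)
river: ρ → (-19,14,18)
river: ρ → (18,22,-15)
river: ρ → (-15,38,2)
river: ρ → (2,38,-15)
river: ρ → (-15,22,18)
river: ρ → (18,14,-19)
river: ρ → (-19,24,13)
river: ρ → (13,28,-15)
ρ-cycle length = 16 (tail of 2 descent steps not counted)

16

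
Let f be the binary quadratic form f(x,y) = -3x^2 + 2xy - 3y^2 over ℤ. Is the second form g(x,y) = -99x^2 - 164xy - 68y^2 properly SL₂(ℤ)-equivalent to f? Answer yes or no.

D₁ = -32, D₂ = -32
f is negative-definite; reduce −f:
−f: flip: (3,-2,3)→(3,2,3)
−f: reduced (well bottom): (3,2,3) with a≤c, −a<b≤a
flip sign back: reduced form of f is (-3,-2,-3)
g is negative-definite; reduce −g:
−g: translate: b→-34 (≡164 mod 198), so (99,164,68)→(99,-34,3)
−g: flip: (99,-34,3)→(3,34,99)
−g: translate: b→-2 (≡34 mod 6), so (3,34,99)→(3,-2,3)
−g: flip: (3,-2,3)→(3,2,3)
−g: reduced (well bottom): (3,2,3) with a≤c, −a<b≤a
flip sign back: reduced form of g is (-3,-2,-3)
reduced forms (-3, -2, -3) vs (-3, -2, -3) ⇒ equivalent

yes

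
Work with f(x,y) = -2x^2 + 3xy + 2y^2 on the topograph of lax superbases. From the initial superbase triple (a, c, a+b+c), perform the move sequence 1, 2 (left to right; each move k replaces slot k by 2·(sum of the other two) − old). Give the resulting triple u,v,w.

start (-2,2,3) = (f(1,0),f(0,1),f(1,1))
replace slot 1: 2·(2+3) − (-2) = 12 → (12,2,3)
replace slot 2: 2·(12+3) − 2 = 28 → (12,28,3)

12,28,3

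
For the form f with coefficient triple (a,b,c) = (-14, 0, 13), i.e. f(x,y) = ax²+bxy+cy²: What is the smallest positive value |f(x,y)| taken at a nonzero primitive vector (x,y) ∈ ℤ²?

descent: ρ → (13,26,-1)  [lands on river]
river: ρ → (-1,26,13)
closes: descent 1, river 2
min |a| on river = 1

1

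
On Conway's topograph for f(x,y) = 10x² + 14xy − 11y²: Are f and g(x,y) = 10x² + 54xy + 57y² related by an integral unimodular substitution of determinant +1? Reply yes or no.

D₁ = 636, D₂ = 636
river cycle of f (length 10): (-11, 8, 13), (13, 18, -6), (-6, 18, 13), (13, 8, -11), (-11, 14, 10), (10, 6, -15), (-15, 24, 1), (1, 24, -15), (-15, 6, 10), (10, 14, -11)
river cycle of g (length 10): (10, 14, -11), (-11, 8, 13), (13, 18, -6), (-6, 18, 13), (13, 8, -11), (-11, 14, 10), (10, 6, -15), (-15, 24, 1), (1, 24, -15), (-15, 6, 10)
cycles coincide ⇒ equivalent

yes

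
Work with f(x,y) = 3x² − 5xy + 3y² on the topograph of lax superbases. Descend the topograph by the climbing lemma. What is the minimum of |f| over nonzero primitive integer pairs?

translate: b→1 (≡-5 mod 6), so (3,-5,3)→(3,1,1)
flip: (3,1,1)→(1,-1,3)
translate: b→1 (≡-1 mod 2), so (1,-1,3)→(1,1,3)
reduced (well bottom): (1,1,3) with a≤c, −a<b≤a
well minimum = a = 1

1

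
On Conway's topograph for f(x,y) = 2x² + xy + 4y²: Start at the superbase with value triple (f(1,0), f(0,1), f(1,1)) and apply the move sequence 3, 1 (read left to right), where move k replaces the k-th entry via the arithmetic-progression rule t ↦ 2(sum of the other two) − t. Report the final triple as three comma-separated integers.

start (2,4,7) = (f(1,0),f(0,1),f(1,1))
replace slot 3: 2·(2+4) − 7 = 5 → (2,4,5)
replace slot 1: 2·(4+5) − 2 = 16 → (16,4,5)

16,4,5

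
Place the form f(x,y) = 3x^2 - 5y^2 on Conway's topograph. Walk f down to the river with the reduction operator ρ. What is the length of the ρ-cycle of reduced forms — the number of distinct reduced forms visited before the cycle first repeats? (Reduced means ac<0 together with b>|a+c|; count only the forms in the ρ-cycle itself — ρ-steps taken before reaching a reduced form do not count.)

D = 60, ⌊√D⌋ = 7
descent: ρ → (-5,0,3)
descent: ρ → (3,6,-2)  [lands on river]
river: ρ → (-2,6,3)
ρ-cycle length = 2 (tail of 2 descent steps not counted)

2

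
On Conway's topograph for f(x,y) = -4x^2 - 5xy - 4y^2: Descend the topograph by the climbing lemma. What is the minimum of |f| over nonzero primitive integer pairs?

translate: b→-3 (≡5 mod 8), so (4,5,4)→(4,-3,3)
flip: (4,-3,3)→(3,3,4)
reduced (well bottom): (3,3,4) with a≤c, −a<b≤a
well minimum |f| = |-3| = 3 (negative-definite)

3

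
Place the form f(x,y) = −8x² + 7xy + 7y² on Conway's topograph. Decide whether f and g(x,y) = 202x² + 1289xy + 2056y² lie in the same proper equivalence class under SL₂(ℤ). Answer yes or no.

D₁ = 273, D₂ = 273
river cycle of f (length 8): (7, 7, -8), (-8, 9, 6), (6, 15, -2), (-2, 13, 13), (13, 13, -2), (-2, 15, 6), (6, 9, -8), (-8, 7, 7)
river cycle of g (length 8): (7, 7, -8), (-8, 9, 6), (6, 15, -2), (-2, 13, 13), (13, 13, -2), (-2, 15, 6), (6, 9, -8), (-8, 7, 7)
cycles coincide ⇒ equivalent

yes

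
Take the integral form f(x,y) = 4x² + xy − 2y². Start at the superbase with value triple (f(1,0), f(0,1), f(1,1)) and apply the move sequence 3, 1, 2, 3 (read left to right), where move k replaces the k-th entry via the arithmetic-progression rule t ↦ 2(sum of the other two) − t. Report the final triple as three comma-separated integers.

start (4,-2,3) = (f(1,0),f(0,1),f(1,1))
replace slot 3: 2·(4+(-2)) − 3 = 1 → (4,-2,1)
replace slot 1: 2·((-2)+1) − 4 = -6 → (-6,-2,1)
replace slot 2: 2·((-6)+1) − (-2) = -8 → (-6,-8,1)
replace slot 3: 2·((-6)+(-8)) − 1 = -29 → (-6,-8,-29)

-6,-8,-29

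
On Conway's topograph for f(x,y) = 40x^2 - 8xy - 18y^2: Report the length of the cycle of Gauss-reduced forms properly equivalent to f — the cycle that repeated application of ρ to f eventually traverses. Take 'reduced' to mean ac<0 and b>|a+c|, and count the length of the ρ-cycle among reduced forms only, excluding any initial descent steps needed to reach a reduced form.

D = 2944, ⌊√D⌋ = 54
descent: ρ → (-18,44,14)  [lands on river]
river: ρ → (14,40,-24)
river: ρ → (-24,8,30)
river: ρ → (30,52,-2)
river: ρ → (-2,52,30)
river: ρ → (30,8,-24)
river: ρ → (-24,40,14)
river: ρ → (14,44,-18)
river: ρ → (-18,28,30)
river: ρ → (30,32,-16)
river: ρ → (-16,32,30)
river: ρ → (30,28,-18)
ρ-cycle length = 12 (tail of 1 descent step not counted)

12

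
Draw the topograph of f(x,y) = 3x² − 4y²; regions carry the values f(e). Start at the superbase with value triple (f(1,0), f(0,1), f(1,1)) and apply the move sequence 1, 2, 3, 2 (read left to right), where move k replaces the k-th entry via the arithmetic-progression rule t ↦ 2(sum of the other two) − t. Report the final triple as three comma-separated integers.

start (3,-4,-1) = (f(1,0),f(0,1),f(1,1))
replace slot 1: 2·((-4)+(-1)) − 3 = -13 → (-13,-4,-1)
replace slot 2: 2·((-13)+(-1)) − (-4) = -24 → (-13,-24,-1)
replace slot 3: 2·((-13)+(-24)) − (-1) = -73 → (-13,-24,-73)
replace slot 2: 2·((-13)+(-73)) − (-24) = -148 → (-13,-148,-73)

-13,-148,-73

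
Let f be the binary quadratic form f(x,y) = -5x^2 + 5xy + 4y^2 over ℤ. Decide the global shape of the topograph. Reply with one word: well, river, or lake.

D = b²−4ac = 5² − 4·(-5)·4 = 105
D > 0 non-square ⇒ indefinite ⇒ periodic river

river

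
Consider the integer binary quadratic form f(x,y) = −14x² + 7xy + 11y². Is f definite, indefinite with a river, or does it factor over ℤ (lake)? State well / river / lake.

D = b²−4ac = 7² − 4·(-14)·11 = 665
D > 0 non-square ⇒ indefinite ⇒ periodic river

river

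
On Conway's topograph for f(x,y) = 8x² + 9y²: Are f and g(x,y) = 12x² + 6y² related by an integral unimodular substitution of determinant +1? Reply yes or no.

D₁ = -288, D₂ = -288
f: reduced (well bottom): (8,0,9) with a≤c, −a<b≤a
g: flip: (12,0,6)→(6,0,12)
g: reduced (well bottom): (6,0,12) with a≤c, −a<b≤a
reduced forms (8, 0, 9) vs (6, 0, 12) ⇒ inequivalent

no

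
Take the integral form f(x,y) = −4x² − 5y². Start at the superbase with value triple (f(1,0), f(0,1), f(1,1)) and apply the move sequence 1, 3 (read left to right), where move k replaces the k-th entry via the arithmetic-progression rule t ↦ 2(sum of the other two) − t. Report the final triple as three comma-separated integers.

start (-4,-5,-9) = (f(1,0),f(0,1),f(1,1))
replace slot 1: 2·((-5)+(-9)) − (-4) = -24 → (-24,-5,-9)
replace slot 3: 2·((-24)+(-5)) − (-9) = -49 → (-24,-5,-49)

-24,-5,-49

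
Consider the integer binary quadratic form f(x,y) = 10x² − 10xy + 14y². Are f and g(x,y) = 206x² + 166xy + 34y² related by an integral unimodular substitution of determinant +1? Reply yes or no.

D₁ = -460, D₂ = -460
f: translate: b→10 (≡-10 mod 20), so (10,-10,14)→(10,10,14)
f: reduced (well bottom): (10,10,14) with a≤c, −a<b≤a
g: flip: (206,166,34)→(34,-166,206)
g: translate: b→-30 (≡-166 mod 68), so (34,-166,206)→(34,-30,10)
g: flip: (34,-30,10)→(10,30,34)
g: translate: b→10 (≡30 mod 20), so (10,30,34)→(10,10,14)
g: reduced (well bottom): (10,10,14) with a≤c, −a<b≤a
reduced forms (10, 10, 14) vs (10, 10, 14) ⇒ equivalent

yes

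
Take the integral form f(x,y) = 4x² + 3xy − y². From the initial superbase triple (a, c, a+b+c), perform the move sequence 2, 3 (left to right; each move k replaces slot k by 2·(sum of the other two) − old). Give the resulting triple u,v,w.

start (4,-1,6) = (f(1,0),f(0,1),f(1,1))
replace slot 2: 2·(4+6) − (-1) = 21 → (4,21,6)
replace slot 3: 2·(4+21) − 6 = 44 → (4,21,44)

4,21,44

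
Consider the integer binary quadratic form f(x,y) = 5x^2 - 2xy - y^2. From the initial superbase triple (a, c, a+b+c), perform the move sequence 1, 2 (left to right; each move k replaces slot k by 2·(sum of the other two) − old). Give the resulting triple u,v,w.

start (5,-1,2) = (f(1,0),f(0,1),f(1,1))
replace slot 1: 2·((-1)+2) − 5 = -3 → (-3,-1,2)
replace slot 2: 2·((-3)+2) − (-1) = -1 → (-3,-1,2)

-3,-1,2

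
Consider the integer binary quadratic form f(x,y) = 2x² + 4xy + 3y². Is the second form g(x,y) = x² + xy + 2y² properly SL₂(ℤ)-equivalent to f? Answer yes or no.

D₁ = -8, D₂ = -7
discriminants differ ⇒ not SL₂(ℤ)-equivalent

no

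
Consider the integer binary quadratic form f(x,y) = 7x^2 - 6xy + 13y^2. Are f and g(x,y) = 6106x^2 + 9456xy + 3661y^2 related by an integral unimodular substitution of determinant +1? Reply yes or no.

D₁ = -328, D₂ = -328
f: reduced (well bottom): (7,-6,13) with a≤c, −a<b≤a
g: translate: b→-2756 (≡9456 mod 12212), so (6106,9456,3661)→(6106,-2756,311)
g: flip: (6106,-2756,311)→(311,2756,6106)
g: translate: b→268 (≡2756 mod 622), so (311,2756,6106)→(311,268,58)
g: flip: (311,268,58)→(58,-268,311)
g: translate: b→-36 (≡-268 mod 116), so (58,-268,311)→(58,-36,7)
g: flip: (58,-36,7)→(7,36,58)
g: translate: b→-6 (≡36 mod 14), so (7,36,58)→(7,-6,13)
g: reduced (well bottom): (7,-6,13) with a≤c, −a<b≤a
reduced forms (7, -6, 13) vs (7, -6, 13) ⇒ equivalent

yes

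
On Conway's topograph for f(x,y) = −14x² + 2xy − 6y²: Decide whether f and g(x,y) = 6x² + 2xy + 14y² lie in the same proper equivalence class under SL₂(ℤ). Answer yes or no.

D₁ = -332, D₂ = -332
f is negative-definite; reduce −f:
−f: flip: (14,-2,6)→(6,2,14)
−f: reduced (well bottom): (6,2,14) with a≤c, −a<b≤a
flip sign back: reduced form of f is (-6,-2,-14)
g: reduced (well bottom): (6,2,14) with a≤c, −a<b≤a
reduced forms (-6, -2, -14) vs (6, 2, 14) ⇒ inequivalent

no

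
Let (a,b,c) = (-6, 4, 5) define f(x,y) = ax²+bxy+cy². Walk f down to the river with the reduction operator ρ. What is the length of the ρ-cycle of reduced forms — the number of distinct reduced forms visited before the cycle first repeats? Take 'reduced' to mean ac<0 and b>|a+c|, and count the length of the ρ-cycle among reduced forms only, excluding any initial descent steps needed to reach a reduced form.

D = 136, ⌊√D⌋ = 11
river: ρ → (5,6,-5)
river: ρ → (-5,4,6)
river: ρ → (6,8,-3)
river: ρ → (-3,10,3)
river: ρ → (3,8,-6)
river: ρ → (-6,4,5)
ρ-cycle length = 6 (tail of 0 descent steps not counted)

6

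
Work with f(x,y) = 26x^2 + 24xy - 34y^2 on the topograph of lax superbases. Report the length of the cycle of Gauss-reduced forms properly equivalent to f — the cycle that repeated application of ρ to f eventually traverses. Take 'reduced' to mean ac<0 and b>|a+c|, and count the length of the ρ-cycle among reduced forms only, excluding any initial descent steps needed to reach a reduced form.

D = 4112, ⌊√D⌋ = 64
river: ρ → (-34,44,16)
river: ρ → (16,52,-22)
river: ρ → (-22,36,32)
river: ρ → (32,28,-26)
river: ρ → (-26,24,34)
river: ρ → (34,44,-16)
river: ρ → (-16,52,22)
river: ρ → (22,36,-32)
river: ρ → (-32,28,26)
river: ρ → (26,24,-34)
ρ-cycle length = 10 (tail of 0 descent steps not counted)

10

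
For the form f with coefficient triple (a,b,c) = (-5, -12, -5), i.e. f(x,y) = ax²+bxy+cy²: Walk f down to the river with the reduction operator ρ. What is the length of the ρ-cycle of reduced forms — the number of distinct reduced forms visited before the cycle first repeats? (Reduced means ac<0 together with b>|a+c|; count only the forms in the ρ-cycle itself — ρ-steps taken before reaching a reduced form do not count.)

D = 44, ⌊√D⌋ = 6
descent: ρ → (-5,2,2)
descent: ρ → (2,6,-1)  [lands on river]
river: ρ → (-1,6,2)
ρ-cycle length = 2 (tail of 2 descent steps not counted)

2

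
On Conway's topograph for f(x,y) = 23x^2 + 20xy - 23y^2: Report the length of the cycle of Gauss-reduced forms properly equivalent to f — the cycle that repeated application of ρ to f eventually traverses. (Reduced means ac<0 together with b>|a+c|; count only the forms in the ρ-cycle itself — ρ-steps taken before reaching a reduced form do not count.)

D = 2516, ⌊√D⌋ = 50
river: ρ → (-23,26,20)
river: ρ → (20,14,-29)
river: ρ → (-29,44,5)
river: ρ → (5,46,-20)
river: ρ → (-20,34,17)
river: ρ → (17,34,-20)
river: ρ → (-20,46,5)
river: ρ → (5,44,-29)
river: ρ → (-29,14,20)
river: ρ → (20,26,-23)
river: ρ → (-23,20,23)
river: ρ → (23,26,-20)
river: ρ → (-20,14,29)
river: ρ → (29,44,-5)
river: ρ → (-5,46,20)
river: ρ → (20,34,-17)
river: ρ → (-17,34,20)
river: ρ → (20,46,-5)
river: ρ → (-5,44,29)
river: ρ → (29,14,-20)
river: ρ → (-20,26,23)
river: ρ → (23,20,-23)
ρ-cycle length = 22 (tail of 0 descent steps not counted)

22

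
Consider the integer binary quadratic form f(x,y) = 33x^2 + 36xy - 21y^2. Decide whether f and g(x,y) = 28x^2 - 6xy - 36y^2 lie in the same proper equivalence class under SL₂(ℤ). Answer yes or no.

D₁ = 4068, D₂ = 4068
river cycle of f (length 18): (-21, 48, 21), (21, 36, -33), (-33, 30, 24), (24, 18, -39), (-39, 60, 3), (3, 60, -39), (-39, 18, 24), (24, 30, -33), (-33, 36, 21), (21, 48, -21), … (8 more)
river cycle of g (length 28): (28, 50, -14), (-14, 62, 4), (4, 58, -44), (-44, 30, 18), (18, 42, -32), (-32, 22, 28), (28, 34, -26), (-26, 18, 36), (36, 54, -8), (-8, 58, 22), … (18 more)
cycles differ ⇒ inequivalent

no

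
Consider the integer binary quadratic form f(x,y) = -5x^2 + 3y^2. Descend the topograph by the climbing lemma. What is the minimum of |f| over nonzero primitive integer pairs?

descent: ρ → (3,6,-2)  [lands on river]
river: ρ → (-2,6,3)
closes: descent 1, river 2
min |a| on river = 2

2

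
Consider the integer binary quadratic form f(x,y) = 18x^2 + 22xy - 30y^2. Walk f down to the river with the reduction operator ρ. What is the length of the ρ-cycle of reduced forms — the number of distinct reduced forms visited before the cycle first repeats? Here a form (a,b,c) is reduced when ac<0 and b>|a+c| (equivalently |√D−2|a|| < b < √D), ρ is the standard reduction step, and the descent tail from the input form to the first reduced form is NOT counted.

D = 2644, ⌊√D⌋ = 51
river: ρ → (-30,38,10)
river: ρ → (10,42,-22)
river: ρ → (-22,46,6)
river: ρ → (6,50,-6)
river: ρ → (-6,46,22)
river: ρ → (22,42,-10)
river: ρ → (-10,38,30)
river: ρ → (30,22,-18)
river: ρ → (-18,50,2)
river: ρ → (2,50,-18)
river: ρ → (-18,22,30)
river: ρ → (30,38,-10)
river: ρ → (-10,42,22)
river: ρ → (22,46,-6)
river: ρ → (-6,50,6)
river: ρ → (6,46,-22)
river: ρ → (-22,42,10)
river: ρ → (10,38,-30)
river: ρ → (-30,22,18)
river: ρ → (18,50,-2)
river: ρ → (-2,50,18)
river: ρ → (18,22,-30)
ρ-cycle length = 22 (tail of 0 descent steps not counted)

22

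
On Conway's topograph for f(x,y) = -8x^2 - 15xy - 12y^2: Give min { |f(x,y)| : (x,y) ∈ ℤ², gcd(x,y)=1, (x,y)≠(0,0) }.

translate: b→-1 (≡15 mod 16), so (8,15,12)→(8,-1,5)
flip: (8,-1,5)→(5,1,8)
reduced (well bottom): (5,1,8) with a≤c, −a<b≤a
well minimum |f| = |-5| = 5 (negative-definite)

5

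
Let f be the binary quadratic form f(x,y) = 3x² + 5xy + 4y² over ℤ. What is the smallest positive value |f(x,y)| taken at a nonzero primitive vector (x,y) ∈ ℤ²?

translate: b→-1 (≡5 mod 6), so (3,5,4)→(3,-1,2)
flip: (3,-1,2)→(2,1,3)
reduced (well bottom): (2,1,3) with a≤c, −a<b≤a
well minimum = a = 2

2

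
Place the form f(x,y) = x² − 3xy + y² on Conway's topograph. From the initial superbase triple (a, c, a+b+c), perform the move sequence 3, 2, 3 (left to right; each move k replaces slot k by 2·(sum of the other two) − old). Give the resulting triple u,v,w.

start (1,1,-1) = (f(1,0),f(0,1),f(1,1))
replace slot 3: 2·(1+1) − (-1) = 5 → (1,1,5)
replace slot 2: 2·(1+5) − 1 = 11 → (1,11,5)
replace slot 3: 2·(1+11) − 5 = 19 → (1,11,19)

1,11,19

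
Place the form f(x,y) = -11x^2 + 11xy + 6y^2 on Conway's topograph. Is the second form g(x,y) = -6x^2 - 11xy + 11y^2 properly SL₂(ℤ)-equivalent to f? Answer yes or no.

D₁ = 385, D₂ = 385
river cycle of f (length 12): (6, 13, -9), (-9, 5, 10), (10, 15, -4), (-4, 17, 6), (6, 19, -1), (-1, 19, 6), (6, 17, -4), (-4, 15, 10), (10, 5, -9), (-9, 13, 6), … (2 more)
river cycle of g (length 12): (11, 11, -6), (-6, 13, 9), (9, 5, -10), (-10, 15, 4), (4, 17, -6), (-6, 19, 1), (1, 19, -6), (-6, 17, 4), (4, 15, -10), (-10, 5, 9), … (2 more)
cycles differ ⇒ inequivalent

no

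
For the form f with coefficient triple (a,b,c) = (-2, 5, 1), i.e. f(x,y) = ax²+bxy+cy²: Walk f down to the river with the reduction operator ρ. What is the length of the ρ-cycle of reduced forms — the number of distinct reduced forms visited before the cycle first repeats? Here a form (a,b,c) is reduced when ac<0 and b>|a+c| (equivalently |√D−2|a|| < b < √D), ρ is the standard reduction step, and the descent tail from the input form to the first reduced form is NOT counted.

D = 33, ⌊√D⌋ = 5
river: ρ → (1,5,-2)
river: ρ → (-2,3,3)
river: ρ → (3,3,-2)
river: ρ → (-2,5,1)
ρ-cycle length = 4 (tail of 0 descent steps not counted)

4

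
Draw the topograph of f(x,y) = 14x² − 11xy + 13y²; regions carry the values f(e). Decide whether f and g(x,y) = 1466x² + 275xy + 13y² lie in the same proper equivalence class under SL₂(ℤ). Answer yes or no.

D₁ = -607, D₂ = -607
f: flip: (14,-11,13)→(13,11,14)
f: reduced (well bottom): (13,11,14) with a≤c, −a<b≤a
g: flip: (1466,275,13)→(13,-275,1466)
g: translate: b→11 (≡-275 mod 26), so (13,-275,1466)→(13,11,14)
g: reduced (well bottom): (13,11,14) with a≤c, −a<b≤a
reduced forms (13, 11, 14) vs (13, 11, 14) ⇒ equivalent

yes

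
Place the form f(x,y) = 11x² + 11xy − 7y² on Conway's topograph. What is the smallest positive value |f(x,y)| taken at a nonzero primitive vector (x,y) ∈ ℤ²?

river: ρ → (-7,17,5)
river: ρ → (5,13,-13)
river: ρ → (-13,13,5)
river: ρ → (5,17,-7)
river: ρ → (-7,11,11)
river: ρ → (11,11,-7)
closes: descent 0, river 6
min |a| on river = 5

5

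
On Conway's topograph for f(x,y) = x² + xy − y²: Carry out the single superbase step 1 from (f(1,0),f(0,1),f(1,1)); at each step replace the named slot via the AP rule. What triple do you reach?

start (1,-1,1) = (f(1,0),f(0,1),f(1,1))
replace slot 1: 2·((-1)+1) − 1 = -1 → (-1,-1,1)

-1,-1,1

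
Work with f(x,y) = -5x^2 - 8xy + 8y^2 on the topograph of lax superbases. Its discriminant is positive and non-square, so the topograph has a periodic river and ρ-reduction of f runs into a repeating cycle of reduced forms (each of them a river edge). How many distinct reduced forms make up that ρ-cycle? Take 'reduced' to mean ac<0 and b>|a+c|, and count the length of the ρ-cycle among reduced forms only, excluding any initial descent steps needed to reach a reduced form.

D = 224, ⌊√D⌋ = 14
descent: ρ → (8,8,-5)  [lands on river]
river: ρ → (-5,12,4)
river: ρ → (4,12,-5)
river: ρ → (-5,8,8)
ρ-cycle length = 4 (tail of 1 descent step not counted)

4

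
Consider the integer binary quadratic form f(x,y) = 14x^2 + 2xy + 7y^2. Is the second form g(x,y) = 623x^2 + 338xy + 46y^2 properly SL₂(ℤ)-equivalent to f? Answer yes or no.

D₁ = -388, D₂ = -388
f: flip: (14,2,7)→(7,-2,14)
f: reduced (well bottom): (7,-2,14) with a≤c, −a<b≤a
g: flip: (623,338,46)→(46,-338,623)
g: translate: b→30 (≡-338 mod 92), so (46,-338,623)→(46,30,7)
g: flip: (46,30,7)→(7,-30,46)
g: translate: b→-2 (≡-30 mod 14), so (7,-30,46)→(7,-2,14)
g: reduced (well bottom): (7,-2,14) with a≤c, −a<b≤a
reduced forms (7, -2, 14) vs (7, -2, 14) ⇒ equivalent

yes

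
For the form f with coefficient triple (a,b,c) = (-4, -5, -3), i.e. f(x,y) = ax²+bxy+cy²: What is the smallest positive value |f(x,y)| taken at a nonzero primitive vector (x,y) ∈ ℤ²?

translate: b→-3 (≡5 mod 8), so (4,5,3)→(4,-3,2)
flip: (4,-3,2)→(2,3,4)
translate: b→-1 (≡3 mod 4), so (2,3,4)→(2,-1,3)
reduced (well bottom): (2,-1,3) with a≤c, −a<b≤a
well minimum |f| = |-2| = 2 (negative-definite)

2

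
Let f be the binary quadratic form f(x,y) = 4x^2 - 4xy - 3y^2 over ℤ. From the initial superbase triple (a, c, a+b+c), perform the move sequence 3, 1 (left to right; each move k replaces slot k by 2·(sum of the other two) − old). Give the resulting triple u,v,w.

start (4,-3,-3) = (f(1,0),f(0,1),f(1,1))
replace slot 3: 2·(4+(-3)) − (-3) = 5 → (4,-3,5)
replace slot 1: 2·((-3)+5) − 4 = 0 → (0,-3,5)

0,-3,5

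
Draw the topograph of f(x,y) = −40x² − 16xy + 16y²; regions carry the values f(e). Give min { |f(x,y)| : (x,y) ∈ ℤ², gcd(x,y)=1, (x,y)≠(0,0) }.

descent: ρ → (16,48,-8)  [lands on river]
river: ρ → (-8,48,16)
closes: descent 1, river 2
min |a| on river = 8

8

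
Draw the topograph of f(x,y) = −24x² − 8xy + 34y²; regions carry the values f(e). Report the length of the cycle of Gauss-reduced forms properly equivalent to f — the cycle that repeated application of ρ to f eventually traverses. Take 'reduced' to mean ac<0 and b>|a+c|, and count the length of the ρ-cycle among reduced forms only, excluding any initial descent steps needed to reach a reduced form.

D = 3328, ⌊√D⌋ = 57
descent: ρ → (34,8,-24)
descent: ρ → (-24,40,18)  [lands on river]
river: ρ → (18,32,-32)
river: ρ → (-32,32,18)
river: ρ → (18,40,-24)
river: ρ → (-24,56,2)
river: ρ → (2,56,-24)
ρ-cycle length = 6 (tail of 2 descent steps not counted)

6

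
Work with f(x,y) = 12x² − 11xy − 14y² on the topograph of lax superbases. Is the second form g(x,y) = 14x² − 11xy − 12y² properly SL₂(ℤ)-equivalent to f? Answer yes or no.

D₁ = 793, D₂ = 793
river cycle of f (length 12): (-14, 11, 12), (12, 13, -13), (-13, 13, 12), (12, 11, -14), (-14, 17, 9), (9, 19, -12), (-12, 5, 16), (16, 27, -1), (-1, 27, 16), (16, 5, -12), … (2 more)
river cycle of g (length 12): (-12, 11, 14), (14, 17, -9), (-9, 19, 12), (12, 5, -16), (-16, 27, 1), (1, 27, -16), (-16, 5, 12), (12, 19, -9), (-9, 17, 14), (14, 11, -12), … (2 more)
cycles differ ⇒ inequivalent

no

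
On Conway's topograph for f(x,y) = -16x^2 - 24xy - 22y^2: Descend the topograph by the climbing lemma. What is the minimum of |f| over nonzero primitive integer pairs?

translate: b→-8 (≡24 mod 32), so (16,24,22)→(16,-8,14)
flip: (16,-8,14)→(14,8,16)
reduced (well bottom): (14,8,16) with a≤c, −a<b≤a
well minimum |f| = |-14| = 14 (negative-definite)

14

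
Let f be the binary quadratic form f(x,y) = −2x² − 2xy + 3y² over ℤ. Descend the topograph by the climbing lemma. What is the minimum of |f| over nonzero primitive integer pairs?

descent: ρ → (3,2,-2)  [lands on river]
river: ρ → (-2,2,3)
river: ρ → (3,4,-1)
river: ρ → (-1,4,3)
closes: descent 1, river 4
min |a| on river = 1

1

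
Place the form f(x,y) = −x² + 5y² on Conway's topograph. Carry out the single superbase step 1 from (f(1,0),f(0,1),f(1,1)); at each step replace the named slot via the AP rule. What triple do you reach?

start (-1,5,4) = (f(1,0),f(0,1),f(1,1))
replace slot 1: 2·(5+4) − (-1) = 19 → (19,5,4)

19,5,4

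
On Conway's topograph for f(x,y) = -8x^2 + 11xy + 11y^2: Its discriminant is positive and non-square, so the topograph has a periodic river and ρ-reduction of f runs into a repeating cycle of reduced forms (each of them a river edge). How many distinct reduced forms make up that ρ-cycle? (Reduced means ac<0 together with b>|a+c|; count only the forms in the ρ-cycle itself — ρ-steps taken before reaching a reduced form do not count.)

D = 473, ⌊√D⌋ = 21
river: ρ → (11,11,-8)
river: ρ → (-8,21,1)
river: ρ → (1,21,-8)
river: ρ → (-8,11,11)
ρ-cycle length = 4 (tail of 0 descent steps not counted)

4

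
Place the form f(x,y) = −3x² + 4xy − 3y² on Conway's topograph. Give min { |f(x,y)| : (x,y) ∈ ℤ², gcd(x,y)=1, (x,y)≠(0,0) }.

translate: b→2 (≡-4 mod 6), so (3,-4,3)→(3,2,2)
flip: (3,2,2)→(2,-2,3)
translate: b→2 (≡-2 mod 4), so (2,-2,3)→(2,2,3)
reduced (well bottom): (2,2,3) with a≤c, −a<b≤a
well minimum |f| = |-2| = 2 (negative-definite)

2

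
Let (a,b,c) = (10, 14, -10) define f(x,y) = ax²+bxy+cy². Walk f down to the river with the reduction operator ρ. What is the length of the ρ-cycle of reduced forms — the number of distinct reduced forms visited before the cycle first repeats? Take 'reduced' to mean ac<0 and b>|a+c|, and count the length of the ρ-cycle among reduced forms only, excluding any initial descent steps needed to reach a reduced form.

D = 596, ⌊√D⌋ = 24
river: ρ → (-10,6,14)
river: ρ → (14,22,-2)
river: ρ → (-2,22,14)
river: ρ → (14,6,-10)
river: ρ → (-10,14,10)
river: ρ → (10,6,-14)
river: ρ → (-14,22,2)
river: ρ → (2,22,-14)
river: ρ → (-14,6,10)
river: ρ → (10,14,-10)
ρ-cycle length = 10 (tail of 0 descent steps not counted)

10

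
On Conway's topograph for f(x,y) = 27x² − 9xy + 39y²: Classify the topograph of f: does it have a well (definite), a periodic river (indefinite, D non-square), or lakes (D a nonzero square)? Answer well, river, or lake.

D = b²−4ac = (-9)² − 4·27·39 = -4131
D < 0 ⇒ definite ⇒ every region one sign ⇒ single well

well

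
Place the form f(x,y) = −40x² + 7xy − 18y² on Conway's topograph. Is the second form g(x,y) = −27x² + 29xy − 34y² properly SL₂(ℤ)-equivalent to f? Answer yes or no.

D₁ = -2831, D₂ = -2831
f is negative-definite; reduce −f:
−f: flip: (40,-7,18)→(18,7,40)
−f: reduced (well bottom): (18,7,40) with a≤c, −a<b≤a
flip sign back: reduced form of f is (-18,-7,-40)
g is negative-definite; reduce −g:
−g: translate: b→25 (≡-29 mod 54), so (27,-29,34)→(27,25,32)
−g: reduced (well bottom): (27,25,32) with a≤c, −a<b≤a
flip sign back: reduced form of g is (-27,-25,-32)
reduced forms (-18, -7, -40) vs (-27, -25, -32) ⇒ inequivalent

no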